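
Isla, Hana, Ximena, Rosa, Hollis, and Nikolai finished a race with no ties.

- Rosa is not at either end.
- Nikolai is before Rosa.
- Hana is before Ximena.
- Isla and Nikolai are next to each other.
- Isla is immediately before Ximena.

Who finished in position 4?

With clues 1–5, Hana, Hollis, Isla, Nikolai, and Rosa are ruled out for place 4.
So place 4 is Ximena.

Ximena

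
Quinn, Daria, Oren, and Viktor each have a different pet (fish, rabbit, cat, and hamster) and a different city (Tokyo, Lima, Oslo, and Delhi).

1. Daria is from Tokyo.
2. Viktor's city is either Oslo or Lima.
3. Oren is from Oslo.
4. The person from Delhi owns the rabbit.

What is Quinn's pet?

rabbit

With clues 1–4, cat, fish, and hamster are impossible for Quinn's pet.
That leaves rabbit.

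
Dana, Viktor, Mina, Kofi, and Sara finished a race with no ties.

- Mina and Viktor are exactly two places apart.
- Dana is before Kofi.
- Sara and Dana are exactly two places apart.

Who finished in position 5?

Kofi

With clues 1–2, Dana is ruled out for place 5.
With clues 1–3, Mina, Sara, and Viktor are ruled out for place 5.
So place 5 is Kofi.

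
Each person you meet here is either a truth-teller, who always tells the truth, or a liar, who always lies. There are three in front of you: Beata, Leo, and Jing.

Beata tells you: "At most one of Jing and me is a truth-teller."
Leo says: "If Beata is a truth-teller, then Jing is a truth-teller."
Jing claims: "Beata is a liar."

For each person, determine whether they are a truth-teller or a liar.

Consider Beata. Suppose Beata is a liar.
Then Beata's own statement would have to be false, but it can't be — contradiction.
So Beata is a truth-teller.
With that fixed, Jing's statement is false, so Jing is a liar.
With that fixed, Leo's statement is false, so Leo is a liar.

Beata: truth-teller, Leo: liar, Jing: liar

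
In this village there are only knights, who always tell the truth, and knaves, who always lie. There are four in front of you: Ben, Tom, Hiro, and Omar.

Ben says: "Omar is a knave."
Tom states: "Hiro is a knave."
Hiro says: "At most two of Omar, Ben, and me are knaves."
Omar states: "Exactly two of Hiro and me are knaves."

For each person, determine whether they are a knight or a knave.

Consider Ben. Suppose Ben is a knave.
Then no assignment of the remaining roles makes every statement match its speaker's type — contradiction.
So Ben is a knight.
With that fixed, Hiro's statement is true, so Hiro is a knight.
With that fixed, Omar's statement is false, so Omar is a knave.
With that fixed, Tom's statement is false, so Tom is a knave.

Ben: knight, Tom: knave, Hiro: knight, Omar: knave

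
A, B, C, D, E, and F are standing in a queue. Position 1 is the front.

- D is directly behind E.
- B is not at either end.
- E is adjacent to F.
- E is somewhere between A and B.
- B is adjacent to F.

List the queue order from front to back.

C, B, F, E, D, A

From clue 1: D is in {2,3,4,5,6}.
From clues 1–2: B is in {2,3,4,5}.
From clues 1–4: A is in {1,6}.
From clues 1–5: C → position 1, B → position 2, F → position 3, E → position 4, D → position 5, A → position 6.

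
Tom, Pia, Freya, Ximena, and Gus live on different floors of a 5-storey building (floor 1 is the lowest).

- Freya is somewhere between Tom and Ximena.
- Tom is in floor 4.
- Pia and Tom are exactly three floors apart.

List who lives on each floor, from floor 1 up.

From clue 1: Freya is in {2,3,4}.
From clues 1–2: Tom → floor 4.
From clues 1–3: Pia → floor 1, Ximena → floor 2, Freya → floor 3, Gus → floor 5.

Pia, Ximena, Freya, Tom, Gus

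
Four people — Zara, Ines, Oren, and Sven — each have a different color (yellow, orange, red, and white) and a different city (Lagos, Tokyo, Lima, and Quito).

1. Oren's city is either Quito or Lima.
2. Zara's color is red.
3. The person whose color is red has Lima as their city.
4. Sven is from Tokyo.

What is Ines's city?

Lagos

With clues 1–3, Lima and Quito are impossible for Ines's city.
With clues 1–4, Tokyo is impossible for Ines's city.
That leaves Lagos.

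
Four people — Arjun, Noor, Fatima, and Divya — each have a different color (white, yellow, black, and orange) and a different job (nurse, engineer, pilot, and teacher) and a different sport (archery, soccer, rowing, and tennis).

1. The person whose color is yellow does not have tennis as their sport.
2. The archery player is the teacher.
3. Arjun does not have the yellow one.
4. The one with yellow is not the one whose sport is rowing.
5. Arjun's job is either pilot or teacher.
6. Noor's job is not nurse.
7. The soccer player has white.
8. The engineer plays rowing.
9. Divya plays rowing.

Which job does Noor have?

With clues 1–6, nurse is impossible for Noor's job.
With clues 1–7, pilot is impossible for Noor's job.
With clues 1–9, engineer is impossible for Noor's job.
That leaves teacher.

teacher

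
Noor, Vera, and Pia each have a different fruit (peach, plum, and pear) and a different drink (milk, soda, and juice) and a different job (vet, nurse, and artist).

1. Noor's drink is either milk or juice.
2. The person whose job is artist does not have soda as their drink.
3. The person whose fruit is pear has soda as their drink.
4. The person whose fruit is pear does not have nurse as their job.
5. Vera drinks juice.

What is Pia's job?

vet

With clues 1–5, artist and nurse are impossible for Pia's job.
That leaves vet.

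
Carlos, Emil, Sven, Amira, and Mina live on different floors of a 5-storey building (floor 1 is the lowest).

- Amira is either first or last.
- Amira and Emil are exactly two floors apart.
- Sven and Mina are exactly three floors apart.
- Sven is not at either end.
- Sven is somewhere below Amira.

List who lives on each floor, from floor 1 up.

From clue 1: Amira is in {1,5}.
From clues 1–2: Emil → floor 3.
From clues 1–3: Carlos is in {2,4}.
From clues 1–5: Mina → floor 1, Carlos → floor 2, Sven → floor 4, Amira → floor 5.

Mina, Carlos, Emil, Sven, Amira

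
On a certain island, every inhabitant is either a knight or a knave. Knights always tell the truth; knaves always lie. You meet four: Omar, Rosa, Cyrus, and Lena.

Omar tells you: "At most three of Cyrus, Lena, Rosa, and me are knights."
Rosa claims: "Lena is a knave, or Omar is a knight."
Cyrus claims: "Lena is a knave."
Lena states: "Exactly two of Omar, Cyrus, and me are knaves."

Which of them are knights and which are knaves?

Consider Omar. Suppose Omar is a knave.
Then Omar's own statement would have to be false, but it can't be — contradiction.
So Omar is a knight.
With that fixed, Rosa's statement is true, so Rosa is a knight.
Consider Cyrus. Suppose Cyrus is a knave.
Then whichever role Lena has, Lena's statement has the wrong truth value — contradiction.
So Cyrus is a knight.
With that fixed, Lena's statement is false, so Lena is a knave.

Omar: knight, Rosa: knight, Cyrus: knight, Lena: knave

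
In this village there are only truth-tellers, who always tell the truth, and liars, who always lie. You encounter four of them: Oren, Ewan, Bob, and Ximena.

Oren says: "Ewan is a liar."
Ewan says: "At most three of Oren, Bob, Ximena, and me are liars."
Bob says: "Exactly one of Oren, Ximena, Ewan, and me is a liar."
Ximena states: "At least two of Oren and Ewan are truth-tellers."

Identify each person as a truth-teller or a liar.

Oren: liar, Ewan: truth-teller, Bob: liar, Ximena: liar

Consider Oren. Suppose Oren is a truth-teller.
Then no assignment of the remaining roles makes every statement match its speaker's type — contradiction.
So Oren is a liar.
With that fixed, Ximena's statement is false, so Ximena is a liar.
With that fixed, Bob's statement is false, so Bob is a liar.
Consider Ewan. Suppose Ewan is a liar.
Then Oren's statement comes out true, contradicting Oren being a liar.
So Ewan is a truth-teller.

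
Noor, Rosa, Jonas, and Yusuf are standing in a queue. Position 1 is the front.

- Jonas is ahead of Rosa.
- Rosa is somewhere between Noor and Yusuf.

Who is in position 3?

With clues 1–2, Jonas, Noor, and Yusuf are ruled out for position 3.
So position 3 is Rosa.

Rosa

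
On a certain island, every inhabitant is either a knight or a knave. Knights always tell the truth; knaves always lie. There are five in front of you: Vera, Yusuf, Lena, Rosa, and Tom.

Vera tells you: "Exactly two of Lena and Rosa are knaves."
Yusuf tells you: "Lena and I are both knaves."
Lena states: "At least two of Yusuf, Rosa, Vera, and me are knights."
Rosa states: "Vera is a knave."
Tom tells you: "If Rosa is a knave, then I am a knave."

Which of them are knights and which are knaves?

Vera: knave, Yusuf: knave, Lena: knight, Rosa: knight, Tom: knight

Consider Vera. Suppose Vera is a knight.
Then no assignment of the remaining roles makes every statement match its speaker's type — contradiction.
So Vera is a knave.
With that fixed, Rosa's statement is true, so Rosa is a knight.
With that fixed, Tom's statement is true, so Tom is a knight.
Consider Yusuf. Suppose Yusuf is a knight.
Then Yusuf's own statement would have to be true, but it can't be — contradiction.
So Yusuf is a knave.
Consider Lena. Suppose Lena is a knave.
Then Yusuf's statement comes out true, contradicting Yusuf being a knave.
So Lena is a knight.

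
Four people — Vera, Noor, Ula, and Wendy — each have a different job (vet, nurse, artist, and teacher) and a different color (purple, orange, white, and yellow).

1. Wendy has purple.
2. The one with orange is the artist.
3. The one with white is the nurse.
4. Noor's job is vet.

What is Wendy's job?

With clues 1–2, artist is impossible for Wendy's job.
With clues 1–3, nurse is impossible for Wendy's job.
With clues 1–4, vet is impossible for Wendy's job.
That leaves teacher.

teacher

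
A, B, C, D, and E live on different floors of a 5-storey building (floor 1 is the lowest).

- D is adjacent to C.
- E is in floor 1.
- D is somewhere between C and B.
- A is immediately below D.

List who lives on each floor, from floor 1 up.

E, B, A, D, C

From clues 1–2: E → floor 1.
From clues 1–3: D is in {3,4}.
From clues 1–4: B → floor 2, A → floor 3, D → floor 4, C → floor 5.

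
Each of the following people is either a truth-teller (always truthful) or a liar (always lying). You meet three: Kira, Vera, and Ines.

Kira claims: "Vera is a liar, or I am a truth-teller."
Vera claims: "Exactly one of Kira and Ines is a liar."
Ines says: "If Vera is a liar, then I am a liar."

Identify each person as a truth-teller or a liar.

Kira: liar, Vera: truth-teller, Ines: truth-teller

Consider Kira. Suppose Kira is a truth-teller.
Then no assignment of the remaining roles makes every statement match its speaker's type — contradiction.
So Kira is a liar.
Consider Vera. Suppose Vera is a liar.
Then Kira's statement comes out true, contradicting Kira being a liar.
So Vera is a truth-teller.
With that fixed, Ines's statement is true, so Ines is a truth-teller.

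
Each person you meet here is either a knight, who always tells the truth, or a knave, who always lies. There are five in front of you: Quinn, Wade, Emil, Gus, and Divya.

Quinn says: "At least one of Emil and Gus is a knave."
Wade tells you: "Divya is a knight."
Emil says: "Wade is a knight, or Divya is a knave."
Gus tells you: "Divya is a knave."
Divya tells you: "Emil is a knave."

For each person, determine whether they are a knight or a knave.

Consider Quinn. Suppose Quinn is a knight.
Then no assignment of the remaining roles makes every statement match its speaker's type — contradiction.
So Quinn is a knave.
Consider Wade. Suppose Wade is a knight.
Then no assignment of the remaining roles makes every statement match its speaker's type — contradiction.
So Wade is a knave.
Consider Emil. Suppose Emil is a knave.
Then Quinn's statement comes out true, contradicting Quinn being a knave.
So Emil is a knight.
With that fixed, Divya's statement is false, so Divya is a knave.
With that fixed, Gus's statement is true, so Gus is a knight.

Quinn: knave, Wade: knave, Emil: knight, Gus: knight, Divya: knave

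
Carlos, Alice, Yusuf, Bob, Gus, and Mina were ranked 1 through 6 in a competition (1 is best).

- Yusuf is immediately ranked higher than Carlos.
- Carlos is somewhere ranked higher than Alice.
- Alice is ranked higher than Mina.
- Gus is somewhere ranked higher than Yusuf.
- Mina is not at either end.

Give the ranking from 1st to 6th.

From clue 1: Carlos is in {2,3,4,5,6}.
From clues 1–2: Carlos is in {2,3,4,5}.
From clues 1–3: Carlos is in {2,3,4}.
From clues 1–4: Carlos is in {3,4}.
From clues 1–5: Gus → rank 1, Yusuf → rank 2, Carlos → rank 3, Alice → rank 4, Mina → rank 5, Bob → rank 6.

Gus, Yusuf, Carlos, Alice, Mina, Bob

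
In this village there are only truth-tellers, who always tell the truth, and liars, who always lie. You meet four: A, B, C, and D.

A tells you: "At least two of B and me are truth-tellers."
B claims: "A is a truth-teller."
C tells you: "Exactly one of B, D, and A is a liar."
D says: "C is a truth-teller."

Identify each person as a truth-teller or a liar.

Consider A. Suppose A is a truth-teller.
Then no assignment of the remaining roles makes every statement match its speaker's type — contradiction.
So A is a liar.
With that fixed, B's statement is false, so B is a liar.
With that fixed, C's statement is false, so C is a liar.
With that fixed, D's statement is false, so D is a liar.

A: liar, B: liar, C: liar, D: liar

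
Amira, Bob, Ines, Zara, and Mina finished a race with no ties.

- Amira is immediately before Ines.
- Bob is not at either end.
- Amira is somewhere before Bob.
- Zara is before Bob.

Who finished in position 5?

Mina

With clue 1, Amira is ruled out for place 5.
With clues 1–2, Bob is ruled out for place 5.
With clues 1–3, Ines is ruled out for place 5.
With clues 1–4, Zara is ruled out for place 5.
So place 5 is Mina.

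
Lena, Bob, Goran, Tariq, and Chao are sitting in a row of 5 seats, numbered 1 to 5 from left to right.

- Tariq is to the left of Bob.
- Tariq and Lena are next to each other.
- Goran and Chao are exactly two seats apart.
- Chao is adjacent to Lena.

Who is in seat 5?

With clue 1, Tariq is ruled out for seat 5.
With clues 1–2, Lena is ruled out for seat 5.
With clues 1–3, Bob is ruled out for seat 5.
With clues 1–4, Chao is ruled out for seat 5.
So seat 5 is Goran.

Goran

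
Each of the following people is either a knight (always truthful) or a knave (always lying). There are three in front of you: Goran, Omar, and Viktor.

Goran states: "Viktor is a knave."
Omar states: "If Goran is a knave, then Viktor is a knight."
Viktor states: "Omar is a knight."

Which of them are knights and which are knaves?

Consider Goran. Suppose Goran is a knight.
Then no assignment of the remaining roles makes every statement match its speaker's type — contradiction.
So Goran is a knave.
Consider Omar. Suppose Omar is a knave.
Then no assignment of the remaining roles makes every statement match its speaker's type — contradiction.
So Omar is a knight.
With that fixed, Viktor's statement is true, so Viktor is a knight.

Goran: knave, Omar: knight, Viktor: knight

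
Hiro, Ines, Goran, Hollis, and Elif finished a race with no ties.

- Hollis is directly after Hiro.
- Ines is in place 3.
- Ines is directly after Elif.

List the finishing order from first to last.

Goran, Elif, Ines, Hiro, Hollis

From clue 1: Hiro is in {1,2,3,4}.
From clues 1–2: Ines → place 3.
From clues 1–3: Goran → place 1, Elif → place 2, Hiro → place 4, Hollis → place 5.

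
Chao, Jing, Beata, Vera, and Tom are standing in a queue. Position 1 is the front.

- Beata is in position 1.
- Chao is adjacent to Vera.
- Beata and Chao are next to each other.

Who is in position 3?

Vera

With clue 1, Beata is ruled out for position 3.
With clues 1–3, Chao, Jing, and Tom are ruled out for position 3.
So position 3 is Vera.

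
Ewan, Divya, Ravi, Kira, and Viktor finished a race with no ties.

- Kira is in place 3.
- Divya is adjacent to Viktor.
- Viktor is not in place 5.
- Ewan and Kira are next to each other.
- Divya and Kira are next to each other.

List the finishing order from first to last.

Viktor, Divya, Kira, Ewan, Ravi

From clue 1: Kira → place 3.
From clues 1–2: Ewan is in {1,2,4,5}.
From clues 1–3: Divya is in {1,2,5}.
From clues 1–4: Ewan is in {2,4}.
From clues 1–5: Viktor → place 1, Divya → place 2, Ewan → place 4, Ravi → place 5.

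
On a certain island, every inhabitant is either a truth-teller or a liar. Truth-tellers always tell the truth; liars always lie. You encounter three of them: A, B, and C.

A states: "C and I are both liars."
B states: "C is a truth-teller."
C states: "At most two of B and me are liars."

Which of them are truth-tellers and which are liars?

Regardless of anyone's role, C's statement is true, so C is a truth-teller.
With that fixed, A's statement is false, so A is a liar.
With that fixed, B's statement is true, so B is a truth-teller.

A: liar, B: truth-teller, C: truth-teller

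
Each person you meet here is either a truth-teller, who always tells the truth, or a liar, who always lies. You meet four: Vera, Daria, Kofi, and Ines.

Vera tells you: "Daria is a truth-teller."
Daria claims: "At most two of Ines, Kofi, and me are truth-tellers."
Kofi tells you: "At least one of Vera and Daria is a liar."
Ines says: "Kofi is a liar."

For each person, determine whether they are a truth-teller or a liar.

Consider Vera. Suppose Vera is a liar.
Then no assignment of the remaining roles makes every statement match its speaker's type — contradiction.
So Vera is a truth-teller.
Consider Daria. Suppose Daria is a liar.
Then Vera's statement comes out false, contradicting Vera being a truth-teller.
So Daria is a truth-teller.
With that fixed, Kofi's statement is false, so Kofi is a liar.
With that fixed, Ines's statement is true, so Ines is a truth-teller.

Vera: truth-teller, Daria: truth-teller, Kofi: liar, Ines: truth-teller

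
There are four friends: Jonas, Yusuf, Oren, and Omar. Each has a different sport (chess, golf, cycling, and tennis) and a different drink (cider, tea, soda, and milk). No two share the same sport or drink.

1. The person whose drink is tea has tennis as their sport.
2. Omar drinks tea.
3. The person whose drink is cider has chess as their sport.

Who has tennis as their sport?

Omar

With clues 1–2, Jonas, Oren, and Yusuf are impossible for the one with sport tennis.
That leaves Omar.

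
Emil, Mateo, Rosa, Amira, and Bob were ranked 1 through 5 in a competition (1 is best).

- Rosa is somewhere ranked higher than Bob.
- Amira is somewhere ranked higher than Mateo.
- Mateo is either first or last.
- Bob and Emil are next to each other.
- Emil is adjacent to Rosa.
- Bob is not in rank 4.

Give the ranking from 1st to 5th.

Rosa, Emil, Bob, Amira, Mateo

From clue 1: Rosa is in {1,2,3,4}.
From clues 1–2: Mateo is in {2,3,4,5}.
From clues 1–3: Mateo → rank 5.
From clues 1–4: Rosa is in {1,2}.
From clues 1–5: Emil is in {2,3}.
From clues 1–6: Rosa → rank 1, Emil → rank 2, Bob → rank 3, Amira → rank 4.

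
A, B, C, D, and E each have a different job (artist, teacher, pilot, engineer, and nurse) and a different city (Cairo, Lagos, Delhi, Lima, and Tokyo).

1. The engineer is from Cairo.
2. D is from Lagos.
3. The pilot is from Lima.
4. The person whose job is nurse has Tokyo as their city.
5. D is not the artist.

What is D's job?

With clues 1–2, engineer is impossible for D's job.
With clues 1–3, pilot is impossible for D's job.
With clues 1–4, nurse is impossible for D's job.
With clues 1–5, artist is impossible for D's job.
That leaves teacher.

teacher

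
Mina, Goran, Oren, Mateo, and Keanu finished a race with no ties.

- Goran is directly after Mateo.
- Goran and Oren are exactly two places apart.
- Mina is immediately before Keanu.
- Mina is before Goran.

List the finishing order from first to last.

Mina, Keanu, Oren, Mateo, Goran

From clue 1: Goran is in {2,3,4,5}.
From clues 1–3: Mina is in {1,4}.
From clues 1–4: Mina → place 1, Keanu → place 2, Oren → place 3, Mateo → place 4, Goran → place 5.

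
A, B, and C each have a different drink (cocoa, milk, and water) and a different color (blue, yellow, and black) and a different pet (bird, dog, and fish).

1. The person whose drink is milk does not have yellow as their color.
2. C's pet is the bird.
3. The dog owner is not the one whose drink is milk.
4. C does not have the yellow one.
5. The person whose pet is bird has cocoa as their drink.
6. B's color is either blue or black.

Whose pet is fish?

With clues 1–2, C is impossible for the one with pet fish.
With clues 1–6, A is impossible for the one with pet fish.
That leaves B.

B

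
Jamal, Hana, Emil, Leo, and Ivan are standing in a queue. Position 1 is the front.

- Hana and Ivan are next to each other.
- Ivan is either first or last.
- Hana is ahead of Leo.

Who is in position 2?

With clues 1–2, Ivan is ruled out for position 2.
With clues 1–3, Emil, Jamal, and Leo are ruled out for position 2.
So position 2 is Hana.

Hana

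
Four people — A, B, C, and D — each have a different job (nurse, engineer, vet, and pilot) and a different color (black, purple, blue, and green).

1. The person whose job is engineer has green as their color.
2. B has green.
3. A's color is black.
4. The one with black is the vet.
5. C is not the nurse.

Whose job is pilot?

With clues 1–2, B is impossible for the one with job pilot.
With clues 1–4, A is impossible for the one with job pilot.
With clues 1–5, D is impossible for the one with job pilot.
That leaves C.

C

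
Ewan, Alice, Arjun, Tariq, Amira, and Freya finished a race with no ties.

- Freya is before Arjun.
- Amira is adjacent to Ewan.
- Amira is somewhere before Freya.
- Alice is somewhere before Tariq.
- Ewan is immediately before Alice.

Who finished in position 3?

Alice

With clues 1–3, Arjun is ruled out for place 3.
With clues 1–4, Tariq is ruled out for place 3.
With clues 1–5, Amira, Ewan, and Freya are ruled out for place 3.
So place 3 is Alice.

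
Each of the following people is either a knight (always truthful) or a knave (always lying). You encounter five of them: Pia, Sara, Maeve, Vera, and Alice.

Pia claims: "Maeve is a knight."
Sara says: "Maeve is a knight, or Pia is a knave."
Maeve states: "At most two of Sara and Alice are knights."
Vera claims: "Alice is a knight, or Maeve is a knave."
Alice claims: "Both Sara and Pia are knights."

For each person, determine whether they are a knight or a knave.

Regardless of anyone's role, Maeve's statement is true, so Maeve is a knight.
With that fixed, Pia's statement is true, so Pia is a knight.
With that fixed, Sara's statement is true, so Sara is a knight.
With that fixed, Alice's statement is true, so Alice is a knight.
With that fixed, Vera's statement is true, so Vera is a knight.

Pia: knight, Sara: knight, Maeve: knight, Vera: knight, Alice: knight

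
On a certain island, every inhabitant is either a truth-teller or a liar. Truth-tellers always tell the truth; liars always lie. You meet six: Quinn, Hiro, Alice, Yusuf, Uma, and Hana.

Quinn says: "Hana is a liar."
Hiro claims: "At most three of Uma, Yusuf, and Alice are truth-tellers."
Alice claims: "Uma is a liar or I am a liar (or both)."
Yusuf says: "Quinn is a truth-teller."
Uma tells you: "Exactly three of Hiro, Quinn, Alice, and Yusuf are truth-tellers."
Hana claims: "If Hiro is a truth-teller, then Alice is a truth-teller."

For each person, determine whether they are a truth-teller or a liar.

Quinn: liar, Hiro: truth-teller, Alice: truth-teller, Yusuf: liar, Uma: liar, Hana: truth-teller

Regardless of anyone's role, Hiro's statement is true, so Hiro is a truth-teller.
Consider Quinn. Suppose Quinn is a truth-teller.
Then no assignment of the remaining roles makes every statement match its speaker's type — contradiction.
So Quinn is a liar.
With that fixed, Yusuf's statement is false, so Yusuf is a liar.
With that fixed, Uma's statement is false, so Uma is a liar.
With that fixed, Alice's statement is true, so Alice is a truth-teller.
With that fixed, Hana's statement is true, so Hana is a truth-teller.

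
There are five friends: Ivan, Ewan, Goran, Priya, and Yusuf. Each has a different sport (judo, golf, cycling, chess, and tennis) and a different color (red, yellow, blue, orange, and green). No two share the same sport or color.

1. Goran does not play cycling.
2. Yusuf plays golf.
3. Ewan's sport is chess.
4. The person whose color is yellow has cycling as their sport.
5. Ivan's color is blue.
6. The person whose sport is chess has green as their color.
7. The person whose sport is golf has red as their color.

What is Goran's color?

With clues 1–4, yellow is impossible for Goran's color.
With clues 1–5, blue is impossible for Goran's color.
With clues 1–6, green is impossible for Goran's color.
With clues 1–7, red is impossible for Goran's color.
That leaves orange.

orange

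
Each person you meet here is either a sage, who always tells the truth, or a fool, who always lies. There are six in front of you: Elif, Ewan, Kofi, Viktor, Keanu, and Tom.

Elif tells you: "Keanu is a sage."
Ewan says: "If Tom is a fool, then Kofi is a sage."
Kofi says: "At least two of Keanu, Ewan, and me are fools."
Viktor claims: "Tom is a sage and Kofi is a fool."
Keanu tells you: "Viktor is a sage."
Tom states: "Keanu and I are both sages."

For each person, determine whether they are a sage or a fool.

Consider Elif. Suppose Elif is a fool.
Then no assignment of the remaining roles makes every statement match its speaker's type — contradiction.
So Elif is a sage.
Consider Ewan. Suppose Ewan is a fool.
Then no assignment of the remaining roles makes every statement match its speaker's type — contradiction.
So Ewan is a sage.
Consider Kofi. Suppose Kofi is a sage.
Then Kofi's own statement would have to be true, but it can't be — contradiction.
So Kofi is a fool.
Consider Viktor. Suppose Viktor is a fool.
Then no assignment of the remaining roles makes every statement match its speaker's type — contradiction.
So Viktor is a sage.
With that fixed, Keanu's statement is true, so Keanu is a sage.
Consider Tom. Suppose Tom is a fool.
Then Ewan's statement comes out false, contradicting Ewan being a sage.
So Tom is a sage.

Elif: sage, Ewan: sage, Kofi: fool, Viktor: sage, Keanu: sage, Tom: sage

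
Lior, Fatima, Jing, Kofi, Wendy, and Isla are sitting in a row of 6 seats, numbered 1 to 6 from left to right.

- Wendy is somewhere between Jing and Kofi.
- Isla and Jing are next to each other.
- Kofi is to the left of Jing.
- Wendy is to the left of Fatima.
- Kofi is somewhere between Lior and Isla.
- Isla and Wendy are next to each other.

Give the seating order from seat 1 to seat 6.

Lior, Kofi, Wendy, Isla, Jing, Fatima

From clue 1: Wendy is in {2,3,4,5}.
From clues 1–3: Kofi is in {1,2,3}.
From clues 1–4: Kofi is in {1,2}.
From clues 1–5: Lior → seat 1, Kofi → seat 2, Wendy → seat 3.
From clues 1–6: Isla → seat 4, Jing → seat 5, Fatima → seat 6.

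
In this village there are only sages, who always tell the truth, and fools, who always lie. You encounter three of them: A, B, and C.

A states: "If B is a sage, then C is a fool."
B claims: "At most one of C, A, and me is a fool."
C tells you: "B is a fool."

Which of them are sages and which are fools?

Consider A. Suppose A is a fool.
Then no assignment of the remaining roles makes every statement match its speaker's type — contradiction.
So A is a sage.
Consider B. Suppose B is a fool.
Then no assignment of the remaining roles makes every statement match its speaker's type — contradiction.
So B is a sage.
With that fixed, C's statement is false, so C is a fool.

A: sage, B: sage, C: fool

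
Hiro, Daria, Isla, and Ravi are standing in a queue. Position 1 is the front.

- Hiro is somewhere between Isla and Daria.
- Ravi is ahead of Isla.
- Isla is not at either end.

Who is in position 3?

With clues 1–2, Daria and Isla are ruled out for position 3.
With clues 1–3, Ravi is ruled out for position 3.
So position 3 is Hiro.

Hiro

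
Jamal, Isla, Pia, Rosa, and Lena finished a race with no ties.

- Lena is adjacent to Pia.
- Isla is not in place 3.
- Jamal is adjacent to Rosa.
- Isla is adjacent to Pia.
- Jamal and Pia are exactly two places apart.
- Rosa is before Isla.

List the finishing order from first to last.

Rosa, Jamal, Lena, Pia, Isla

From clues 1–2: Isla is in {1,2,4,5}.
From clues 1–3: Isla is in {1,5}.
From clues 1–4: Lena → place 3.
From clues 1–5: Jamal is in {2,4}.
From clues 1–6: Rosa → place 1, Jamal → place 2, Pia → place 4, Isla → place 5.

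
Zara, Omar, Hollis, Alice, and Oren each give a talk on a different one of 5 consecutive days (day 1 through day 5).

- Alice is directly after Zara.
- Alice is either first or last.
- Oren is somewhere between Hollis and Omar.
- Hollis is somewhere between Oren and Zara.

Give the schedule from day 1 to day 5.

Omar, Oren, Hollis, Zara, Alice

From clue 1: Zara is in {1,2,3,4}.
From clues 1–2: Zara → day 4, Alice → day 5.
From clues 1–3: Oren → day 2.
From clues 1–4: Omar → day 1, Hollis → day 3.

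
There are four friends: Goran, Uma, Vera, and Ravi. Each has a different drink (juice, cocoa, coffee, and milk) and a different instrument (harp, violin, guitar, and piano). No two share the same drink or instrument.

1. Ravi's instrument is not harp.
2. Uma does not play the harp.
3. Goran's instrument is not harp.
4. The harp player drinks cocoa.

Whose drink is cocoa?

Vera

With clues 1–4, Goran, Ravi, and Uma are impossible for the one with drink cocoa.
That leaves Vera.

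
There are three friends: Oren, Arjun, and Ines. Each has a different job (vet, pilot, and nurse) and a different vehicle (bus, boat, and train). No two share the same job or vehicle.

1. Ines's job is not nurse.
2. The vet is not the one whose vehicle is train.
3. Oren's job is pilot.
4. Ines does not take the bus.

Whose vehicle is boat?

With clues 1–4, Arjun and Oren are impossible for the one with vehicle boat.
That leaves Ines.

Ines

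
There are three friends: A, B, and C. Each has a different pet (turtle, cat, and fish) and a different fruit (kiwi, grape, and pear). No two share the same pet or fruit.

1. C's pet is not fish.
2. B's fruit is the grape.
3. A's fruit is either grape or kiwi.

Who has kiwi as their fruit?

A

With clues 1–2, B is impossible for the one with fruit kiwi.
With clues 1–3, C is impossible for the one with fruit kiwi.
That leaves A.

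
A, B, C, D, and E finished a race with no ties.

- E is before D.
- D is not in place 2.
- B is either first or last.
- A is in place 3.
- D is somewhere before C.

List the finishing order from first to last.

From clue 1: D is in {2,3,4,5}.
From clues 1–2: D is in {3,4,5}.
From clues 1–3: B is in {1,5}.
From clues 1–4: A → place 3.
From clues 1–5: B → place 1, E → place 2, D → place 4, C → place 5.

B, E, A, D, C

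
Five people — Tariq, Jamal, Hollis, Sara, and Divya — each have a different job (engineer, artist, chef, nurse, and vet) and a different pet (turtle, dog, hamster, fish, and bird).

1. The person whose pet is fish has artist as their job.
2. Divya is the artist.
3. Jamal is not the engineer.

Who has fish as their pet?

With clues 1–2, Hollis, Jamal, Sara, and Tariq are impossible for the one with pet fish.
That leaves Divya.

Divya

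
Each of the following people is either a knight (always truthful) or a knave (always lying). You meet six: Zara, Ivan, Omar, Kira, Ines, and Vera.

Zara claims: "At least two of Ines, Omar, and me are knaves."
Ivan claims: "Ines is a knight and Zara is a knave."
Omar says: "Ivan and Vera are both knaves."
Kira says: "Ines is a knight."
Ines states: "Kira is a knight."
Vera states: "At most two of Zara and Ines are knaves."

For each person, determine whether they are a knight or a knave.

Zara: knight, Ivan: knave, Omar: knave, Kira: knave, Ines: knave, Vera: knight

Regardless of anyone's role, Vera's statement is true, so Vera is a knight.
With that fixed, Omar's statement is false, so Omar is a knave.
Consider Zara. Suppose Zara is a knave.
Then Zara's own statement would have to be false, but it can't be — contradiction.
So Zara is a knight.
With that fixed, Ivan's statement is false, so Ivan is a knave.
Consider Kira. Suppose Kira is a knight.
Then no assignment of the remaining roles makes every statement match its speaker's type — contradiction.
So Kira is a knave.
With that fixed, Ines's statement is false, so Ines is a knave.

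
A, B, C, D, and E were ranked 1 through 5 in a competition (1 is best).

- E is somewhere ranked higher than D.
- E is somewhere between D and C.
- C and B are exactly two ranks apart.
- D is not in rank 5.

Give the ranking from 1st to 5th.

C, E, B, D, A

From clue 1: D is in {2,3,4,5}.
From clues 1–2: C is in {1,2,3}.
From clues 1–3: D is in {4,5}.
From clues 1–4: C → rank 1, E → rank 2, B → rank 3, D → rank 4, A → rank 5.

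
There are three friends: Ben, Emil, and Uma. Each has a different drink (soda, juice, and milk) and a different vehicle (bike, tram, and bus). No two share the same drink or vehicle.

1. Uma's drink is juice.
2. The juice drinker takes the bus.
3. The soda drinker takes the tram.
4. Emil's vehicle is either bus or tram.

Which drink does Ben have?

milk

Clue 1 rules out juice for Ben's drink.
With clues 1–4, soda is impossible for Ben's drink.
That leaves milk.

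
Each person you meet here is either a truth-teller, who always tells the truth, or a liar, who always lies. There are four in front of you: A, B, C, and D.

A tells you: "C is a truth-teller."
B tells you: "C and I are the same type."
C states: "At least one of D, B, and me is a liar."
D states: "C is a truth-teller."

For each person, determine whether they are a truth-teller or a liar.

A: truth-teller, B: liar, C: truth-teller, D: truth-teller

Consider A. Suppose A is a liar.
Then no assignment of the remaining roles makes every statement match its speaker's type — contradiction.
So A is a truth-teller.
Consider B. Suppose B is a truth-teller.
Then no assignment of the remaining roles makes every statement match its speaker's type — contradiction.
So B is a liar.
With that fixed, C's statement is true, so C is a truth-teller.
With that fixed, D's statement is true, so D is a truth-teller.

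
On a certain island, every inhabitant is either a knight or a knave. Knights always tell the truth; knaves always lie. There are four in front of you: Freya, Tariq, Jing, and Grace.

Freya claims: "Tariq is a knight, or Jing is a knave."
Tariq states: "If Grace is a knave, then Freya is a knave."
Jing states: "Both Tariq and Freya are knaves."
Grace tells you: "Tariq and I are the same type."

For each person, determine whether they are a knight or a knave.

Consider Freya. Suppose Freya is a knave.
Then no assignment of the remaining roles makes every statement match its speaker's type — contradiction.
So Freya is a knight.
With that fixed, Jing's statement is false, so Jing is a knave.
Consider Tariq. Suppose Tariq is a knave.
Then whichever role Grace has, Grace's statement has the wrong truth value — contradiction.
So Tariq is a knight.
Consider Grace. Suppose Grace is a knave.
Then Tariq's statement comes out false, contradicting Tariq being a knight.
So Grace is a knight.

Freya: knight, Tariq: knight, Jing: knave, Grace: knight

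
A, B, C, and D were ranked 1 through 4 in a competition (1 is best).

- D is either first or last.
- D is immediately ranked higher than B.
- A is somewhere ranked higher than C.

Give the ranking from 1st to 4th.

D, B, A, C

From clue 1: D is in {1,4}.
From clues 1–2: D → rank 1, B → rank 2.
From clues 1–3: A → rank 3, C → rank 4.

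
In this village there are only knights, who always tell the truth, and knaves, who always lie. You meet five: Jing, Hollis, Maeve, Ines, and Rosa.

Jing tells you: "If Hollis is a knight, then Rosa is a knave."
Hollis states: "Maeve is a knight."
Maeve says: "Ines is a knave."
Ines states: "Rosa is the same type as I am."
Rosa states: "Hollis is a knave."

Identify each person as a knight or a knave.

Jing: knight, Hollis: knave, Maeve: knave, Ines: knight, Rosa: knight

Consider Jing. Suppose Jing is a knave.
Then no assignment of the remaining roles makes every statement match its speaker's type — contradiction.
So Jing is a knight.
Consider Hollis. Suppose Hollis is a knight.
Then no assignment of the remaining roles makes every statement match its speaker's type — contradiction.
So Hollis is a knave.
With that fixed, Rosa's statement is true, so Rosa is a knight.
Consider Maeve. Suppose Maeve is a knight.
Then Hollis's statement comes out true, contradicting Hollis being a knave.
So Maeve is a knave.
Consider Ines. Suppose Ines is a knave.
Then Maeve's statement comes out true, contradicting Maeve being a knave.
So Ines is a knight.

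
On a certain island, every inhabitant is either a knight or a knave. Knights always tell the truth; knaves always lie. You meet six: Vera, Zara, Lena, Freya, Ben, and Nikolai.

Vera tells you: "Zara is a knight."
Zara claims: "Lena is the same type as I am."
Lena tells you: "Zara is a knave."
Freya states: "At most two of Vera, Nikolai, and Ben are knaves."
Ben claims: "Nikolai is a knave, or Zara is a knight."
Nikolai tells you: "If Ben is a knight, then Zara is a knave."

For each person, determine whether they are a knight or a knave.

Consider Vera. Suppose Vera is a knight.
Then no assignment of the remaining roles makes every statement match its speaker's type — contradiction.
So Vera is a knave.
Consider Zara. Suppose Zara is a knight.
Then Vera's statement comes out true, contradicting Vera being a knave.
So Zara is a knave.
With that fixed, Lena's statement is true, so Lena is a knight.
With that fixed, Nikolai's statement is true, so Nikolai is a knight.
With that fixed, Freya's statement is true, so Freya is a knight.
With that fixed, Ben's statement is false, so Ben is a knave.

Vera: knave, Zara: knave, Lena: knight, Freya: knight, Ben: knave, Nikolai: knight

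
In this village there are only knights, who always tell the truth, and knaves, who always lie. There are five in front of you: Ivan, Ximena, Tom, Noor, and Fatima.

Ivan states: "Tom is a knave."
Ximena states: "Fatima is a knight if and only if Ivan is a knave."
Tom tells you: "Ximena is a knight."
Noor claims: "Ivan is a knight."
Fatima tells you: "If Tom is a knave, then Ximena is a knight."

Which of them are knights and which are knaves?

Ivan: knave, Ximena: knight, Tom: knight, Noor: knave, Fatima: knight

Consider Ivan. Suppose Ivan is a knight.
Then no assignment of the remaining roles makes every statement match its speaker's type — contradiction.
So Ivan is a knave.
With that fixed, Noor's statement is false, so Noor is a knave.
Consider Ximena. Suppose Ximena is a knave.
Then no assignment of the remaining roles makes every statement match its speaker's type — contradiction.
So Ximena is a knight.
With that fixed, Tom's statement is true, so Tom is a knight.
With that fixed, Fatima's statement is true, so Fatima is a knight.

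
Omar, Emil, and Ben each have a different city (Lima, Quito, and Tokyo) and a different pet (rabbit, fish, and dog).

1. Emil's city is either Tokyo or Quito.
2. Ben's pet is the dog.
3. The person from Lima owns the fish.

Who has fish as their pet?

Omar

With clues 1–2, Ben is impossible for the one with pet fish.
With clues 1–3, Emil is impossible for the one with pet fish.
That leaves Omar.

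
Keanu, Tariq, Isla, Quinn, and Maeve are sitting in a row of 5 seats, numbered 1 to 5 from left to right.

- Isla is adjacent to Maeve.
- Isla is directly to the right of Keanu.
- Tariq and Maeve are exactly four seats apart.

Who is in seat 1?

With clues 1–2, Isla and Maeve are ruled out for seat 1.
With clues 1–3, Keanu and Quinn are ruled out for seat 1.
So seat 1 is Tariq.

Tariq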